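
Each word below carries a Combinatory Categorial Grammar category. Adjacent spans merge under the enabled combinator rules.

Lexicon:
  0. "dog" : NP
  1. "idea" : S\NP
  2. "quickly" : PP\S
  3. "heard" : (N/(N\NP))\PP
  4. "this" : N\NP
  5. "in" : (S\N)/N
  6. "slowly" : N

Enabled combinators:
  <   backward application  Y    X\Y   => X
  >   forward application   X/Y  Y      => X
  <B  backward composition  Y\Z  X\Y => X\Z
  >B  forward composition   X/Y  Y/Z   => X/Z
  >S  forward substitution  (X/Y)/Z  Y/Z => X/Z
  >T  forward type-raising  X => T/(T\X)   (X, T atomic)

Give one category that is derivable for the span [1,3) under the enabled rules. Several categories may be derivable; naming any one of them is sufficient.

PP\NP

[0,7] S   <
  [0,5] N   >
    [0,4] N/(N\NP)   <
      [0,3] PP   >
        [0,1] PP/(PP\NP)   >T
          [0,1] "dog" : NP
        [1,3] PP\NP   <B
          [1,2] "idea" : S\NP
          [2,3] "quickly" : PP\S
      [3,4] "heard" : (N/(N\NP))\PP
    [4,5] "this" : N\NP
  [5,7] S\N   >
    [5,6] "in" : (S\N)/N
    [6,7] "slowly" : N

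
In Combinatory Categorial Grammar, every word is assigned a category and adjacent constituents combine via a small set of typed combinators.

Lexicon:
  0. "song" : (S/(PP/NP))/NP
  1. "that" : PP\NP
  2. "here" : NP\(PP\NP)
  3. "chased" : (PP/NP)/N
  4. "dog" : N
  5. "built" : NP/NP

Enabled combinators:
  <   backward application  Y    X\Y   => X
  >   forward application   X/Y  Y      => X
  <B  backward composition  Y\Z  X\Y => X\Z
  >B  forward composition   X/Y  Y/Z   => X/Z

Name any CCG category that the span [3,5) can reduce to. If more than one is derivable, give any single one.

PP/NP

[0,6] S   >
  [0,3] S/(PP/NP)   >
    [0,1] "song" : (S/(PP/NP))/NP
    [1,3] NP   <
      [1,2] "that" : PP\NP
      [2,3] "here" : NP\(PP\NP)
  [3,6] PP/NP   >B
    [3,5] PP/NP   >
      [3,4] "chased" : (PP/NP)/N
      [4,5] "dog" : N
    [5,6] "built" : NP/NP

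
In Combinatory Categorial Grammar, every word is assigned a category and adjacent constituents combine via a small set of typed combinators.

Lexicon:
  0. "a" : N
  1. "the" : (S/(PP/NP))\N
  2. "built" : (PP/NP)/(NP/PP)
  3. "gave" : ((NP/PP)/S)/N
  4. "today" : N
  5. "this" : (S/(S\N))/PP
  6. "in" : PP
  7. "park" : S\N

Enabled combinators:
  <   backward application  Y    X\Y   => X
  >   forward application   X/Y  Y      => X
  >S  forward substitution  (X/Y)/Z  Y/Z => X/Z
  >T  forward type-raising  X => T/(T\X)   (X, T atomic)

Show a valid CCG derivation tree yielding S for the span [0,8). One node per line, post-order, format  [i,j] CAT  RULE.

[0,1] N  lex  "a"
[1,2] (S/(PP/NP))\N  lex  "the"
[0,2] S/(PP/NP)  <  k=1
[2,3] (PP/NP)/(NP/PP)  lex  "built"
[3,4] ((NP/PP)/S)/N  lex  "gave"
[4,5] N  lex  "today"
[3,5] (NP/PP)/S  >  k=4
[5,6] (S/(S\N))/PP  lex  "this"
[6,7] PP  lex  "in"
[5,7] S/(S\N)  >  k=6
[7,8] S\N  lex  "park"
[5,8] S  >  k=7
[3,8] NP/PP  >  k=5
[2,8] PP/NP  >  k=3
[0,8] S  >  k=2

[0,8] S   >
  [0,2] S/(PP/NP)   <
    [0,1] "a" : N
    [1,2] "the" : (S/(PP/NP))\N
  [2,8] PP/NP   >
    [2,3] "built" : (PP/NP)/(NP/PP)
    [3,8] NP/PP   >
      [3,5] (NP/PP)/S   >
        [3,4] "gave" : ((NP/PP)/S)/N
        [4,5] "today" : N
      [5,8] S   >
        [5,7] S/(S\N)   >
          [5,6] "this" : (S/(S\N))/PP
          [6,7] "in" : PP
        [7,8] "park" : S\N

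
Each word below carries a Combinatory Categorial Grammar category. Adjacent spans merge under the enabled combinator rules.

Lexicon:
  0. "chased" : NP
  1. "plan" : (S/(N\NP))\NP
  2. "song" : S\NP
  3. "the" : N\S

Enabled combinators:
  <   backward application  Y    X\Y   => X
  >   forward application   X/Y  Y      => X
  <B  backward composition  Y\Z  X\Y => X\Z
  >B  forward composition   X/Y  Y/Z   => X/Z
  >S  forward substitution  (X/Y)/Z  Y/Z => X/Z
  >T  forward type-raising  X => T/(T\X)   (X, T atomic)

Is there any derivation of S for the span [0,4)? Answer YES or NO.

YES

[0,4] S   >
  [0,2] S/(N\NP)   <
    [0,1] "chased" : NP
    [1,2] "plan" : (S/(N\NP))\NP
  [2,4] N\NP   <B
    [2,3] "song" : S\NP
    [3,4] "the" : N\S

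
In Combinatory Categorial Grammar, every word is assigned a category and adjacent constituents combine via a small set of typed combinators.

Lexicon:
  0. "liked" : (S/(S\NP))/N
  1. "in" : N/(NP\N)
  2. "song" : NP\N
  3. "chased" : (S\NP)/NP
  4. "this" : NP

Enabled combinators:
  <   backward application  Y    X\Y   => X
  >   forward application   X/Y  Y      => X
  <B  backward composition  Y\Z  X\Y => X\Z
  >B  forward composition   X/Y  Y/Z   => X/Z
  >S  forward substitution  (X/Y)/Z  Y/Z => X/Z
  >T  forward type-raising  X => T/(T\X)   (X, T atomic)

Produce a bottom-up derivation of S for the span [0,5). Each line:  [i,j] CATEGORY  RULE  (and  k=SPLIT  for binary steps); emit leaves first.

[0,5] S   >
  [0,3] S/(S\NP)   >
    [0,1] "liked" : (S/(S\NP))/N
    [1,3] N   >
      [1,2] "in" : N/(NP\N)
      [2,3] "song" : NP\N
  [3,5] S\NP   >
    [3,4] "chased" : (S\NP)/NP
    [4,5] "this" : NP

[0,1] (S/(S\NP))/N  lex  "liked"
[1,2] N/(NP\N)  lex  "in"
[2,3] NP\N  lex  "song"
[1,3] N  >  k=2
[0,3] S/(S\NP)  >  k=1
[3,4] (S\NP)/NP  lex  "chased"
[4,5] NP  lex  "this"
[3,5] S\NP  >  k=4
[0,5] S  >  k=3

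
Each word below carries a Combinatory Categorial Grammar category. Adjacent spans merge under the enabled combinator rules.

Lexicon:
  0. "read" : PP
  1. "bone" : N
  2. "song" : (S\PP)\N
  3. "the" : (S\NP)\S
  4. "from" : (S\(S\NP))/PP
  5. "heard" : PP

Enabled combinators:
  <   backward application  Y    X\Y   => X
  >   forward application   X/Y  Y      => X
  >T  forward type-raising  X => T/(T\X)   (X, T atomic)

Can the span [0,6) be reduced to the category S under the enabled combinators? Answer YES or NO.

[0,6] S   <
  [0,4] S\NP   <
    [0,3] S   <
      [0,1] "read" : PP
      [1,3] S\PP   <
        [1,2] "bone" : N
        [2,3] "song" : (S\PP)\N
    [3,4] "the" : (S\NP)\S
  [4,6] S\(S\NP)   >
    [4,5] "from" : (S\(S\NP))/PP
    [5,6] "heard" : PP

YES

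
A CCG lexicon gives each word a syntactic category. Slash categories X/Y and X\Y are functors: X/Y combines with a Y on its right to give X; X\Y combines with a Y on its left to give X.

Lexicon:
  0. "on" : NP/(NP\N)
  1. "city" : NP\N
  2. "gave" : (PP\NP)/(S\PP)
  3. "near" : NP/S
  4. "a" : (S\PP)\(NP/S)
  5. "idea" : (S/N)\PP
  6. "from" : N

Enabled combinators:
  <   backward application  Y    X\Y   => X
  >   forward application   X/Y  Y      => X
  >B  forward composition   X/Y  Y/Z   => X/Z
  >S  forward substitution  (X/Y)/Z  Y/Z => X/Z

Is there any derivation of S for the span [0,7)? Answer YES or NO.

YES

[0,7] S   >
  [0,6] S/N   <
    [0,5] PP   <
      [0,2] NP   >
        [0,1] "on" : NP/(NP\N)
        [1,2] "city" : NP\N
      [2,5] PP\NP   >
        [2,3] "gave" : (PP\NP)/(S\PP)
        [3,5] S\PP   <
          [3,4] "near" : NP/S
          [4,5] "a" : (S\PP)\(NP/S)
    [5,6] "idea" : (S/N)\PP
  [6,7] "from" : N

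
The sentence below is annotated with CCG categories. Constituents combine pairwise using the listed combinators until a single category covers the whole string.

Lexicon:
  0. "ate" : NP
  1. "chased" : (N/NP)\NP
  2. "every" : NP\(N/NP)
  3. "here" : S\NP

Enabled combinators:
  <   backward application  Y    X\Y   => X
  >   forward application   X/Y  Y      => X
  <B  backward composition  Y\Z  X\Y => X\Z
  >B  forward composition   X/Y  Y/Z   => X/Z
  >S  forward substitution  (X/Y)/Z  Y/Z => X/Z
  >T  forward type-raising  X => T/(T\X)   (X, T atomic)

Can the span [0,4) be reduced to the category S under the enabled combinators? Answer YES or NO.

[0,4] S   >
  [0,1] S/(S\NP)   >T
    [0,1] "ate" : NP
  [1,4] S\NP   <B
    [1,3] NP\NP   <B
      [1,2] "chased" : (N/NP)\NP
      [2,3] "every" : NP\(N/NP)
    [3,4] "here" : S\NP

YES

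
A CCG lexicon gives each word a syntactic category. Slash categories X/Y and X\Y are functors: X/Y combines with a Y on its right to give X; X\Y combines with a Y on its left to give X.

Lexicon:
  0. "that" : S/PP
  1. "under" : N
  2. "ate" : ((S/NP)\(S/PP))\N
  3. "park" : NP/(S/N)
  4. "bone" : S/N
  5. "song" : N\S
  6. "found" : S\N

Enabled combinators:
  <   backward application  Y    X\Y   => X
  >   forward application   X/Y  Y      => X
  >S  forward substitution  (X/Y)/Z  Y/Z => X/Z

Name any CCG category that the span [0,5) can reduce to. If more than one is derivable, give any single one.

[0,7] S   <
  [0,6] N   <
    [0,5] S   >
      [0,3] S/NP   <
        [0,1] "that" : S/PP
        [1,3] (S/NP)\(S/PP)   <
          [1,2] "under" : N
          [2,3] "ate" : ((S/NP)\(S/PP))\N
      [3,5] NP   >
        [3,4] "park" : NP/(S/N)
        [4,5] "bone" : S/N
    [5,6] "song" : N\S
  [6,7] "found" : S\N

S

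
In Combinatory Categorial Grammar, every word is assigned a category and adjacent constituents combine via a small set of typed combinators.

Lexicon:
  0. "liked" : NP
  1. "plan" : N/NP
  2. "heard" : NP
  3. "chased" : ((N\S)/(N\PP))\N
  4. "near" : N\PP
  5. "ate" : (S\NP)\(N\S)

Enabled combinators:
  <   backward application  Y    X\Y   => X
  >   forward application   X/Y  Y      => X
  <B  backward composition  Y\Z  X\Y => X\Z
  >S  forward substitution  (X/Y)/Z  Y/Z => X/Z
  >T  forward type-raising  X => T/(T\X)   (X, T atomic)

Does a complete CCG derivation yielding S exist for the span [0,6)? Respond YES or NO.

YES

[0,6] S   <
  [0,1] "liked" : NP
  [1,6] S\NP   <
    [1,5] N\S   >
      [1,4] (N\S)/(N\PP)   <
        [1,3] N   >
          [1,2] "plan" : N/NP
          [2,3] "heard" : NP
        [3,4] "chased" : ((N\S)/(N\PP))\N
      [4,5] "near" : N\PP
    [5,6] "ate" : (S\NP)\(N\S)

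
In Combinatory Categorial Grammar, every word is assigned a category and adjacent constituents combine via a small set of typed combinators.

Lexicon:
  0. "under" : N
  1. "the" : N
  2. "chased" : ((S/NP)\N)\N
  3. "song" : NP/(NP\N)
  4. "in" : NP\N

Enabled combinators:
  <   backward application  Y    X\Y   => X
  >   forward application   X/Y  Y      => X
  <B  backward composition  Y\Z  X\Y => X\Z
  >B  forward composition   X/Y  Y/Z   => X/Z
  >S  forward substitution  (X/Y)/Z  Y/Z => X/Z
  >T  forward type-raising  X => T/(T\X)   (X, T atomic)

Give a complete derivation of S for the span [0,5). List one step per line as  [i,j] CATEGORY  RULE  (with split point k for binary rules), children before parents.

[0,1] N  lex  "under"
[1,2] N  lex  "the"
[2,3] ((S/NP)\N)\N  lex  "chased"
[1,3] (S/NP)\N  <  k=2
[0,3] S/NP  <  k=1
[3,4] NP/(NP\N)  lex  "song"
[4,5] NP\N  lex  "in"
[3,5] NP  >  k=4
[0,5] S  >  k=3

[0,5] S   >
  [0,3] S/NP   <
    [0,1] "under" : N
    [1,3] (S/NP)\N   <
      [1,2] "the" : N
      [2,3] "chased" : ((S/NP)\N)\N
  [3,5] NP   >
    [3,4] "song" : NP/(NP\N)
    [4,5] "in" : NP\N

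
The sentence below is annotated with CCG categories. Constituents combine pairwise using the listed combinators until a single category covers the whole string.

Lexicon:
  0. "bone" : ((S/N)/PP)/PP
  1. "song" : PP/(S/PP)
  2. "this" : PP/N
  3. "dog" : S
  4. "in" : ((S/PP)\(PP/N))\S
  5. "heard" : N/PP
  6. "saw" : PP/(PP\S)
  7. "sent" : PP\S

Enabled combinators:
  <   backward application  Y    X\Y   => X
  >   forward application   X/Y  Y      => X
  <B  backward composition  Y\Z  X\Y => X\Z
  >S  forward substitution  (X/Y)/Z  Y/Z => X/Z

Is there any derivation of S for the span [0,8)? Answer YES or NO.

[0,8] S   >
  [0,6] S/PP   >S
    [0,5] (S/N)/PP   >
      [0,1] "bone" : ((S/N)/PP)/PP
      [1,5] PP   >
        [1,2] "song" : PP/(S/PP)
        [2,5] S/PP   <
          [2,3] "this" : PP/N
          [3,5] (S/PP)\(PP/N)   <
            [3,4] "dog" : S
            [4,5] "in" : ((S/PP)\(PP/N))\S
    [5,6] "heard" : N/PP
  [6,8] PP   >
    [6,7] "saw" : PP/(PP\S)
    [7,8] "sent" : PP\S

YES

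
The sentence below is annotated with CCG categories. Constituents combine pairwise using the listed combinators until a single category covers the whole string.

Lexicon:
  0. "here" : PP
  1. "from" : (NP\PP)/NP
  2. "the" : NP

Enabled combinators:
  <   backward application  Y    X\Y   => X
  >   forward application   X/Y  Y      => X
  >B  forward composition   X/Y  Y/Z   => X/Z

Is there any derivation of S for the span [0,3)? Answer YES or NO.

PP (NP\PP)/NP NP
CKY chart[0,3] = {NP}; S ∉ chart

NO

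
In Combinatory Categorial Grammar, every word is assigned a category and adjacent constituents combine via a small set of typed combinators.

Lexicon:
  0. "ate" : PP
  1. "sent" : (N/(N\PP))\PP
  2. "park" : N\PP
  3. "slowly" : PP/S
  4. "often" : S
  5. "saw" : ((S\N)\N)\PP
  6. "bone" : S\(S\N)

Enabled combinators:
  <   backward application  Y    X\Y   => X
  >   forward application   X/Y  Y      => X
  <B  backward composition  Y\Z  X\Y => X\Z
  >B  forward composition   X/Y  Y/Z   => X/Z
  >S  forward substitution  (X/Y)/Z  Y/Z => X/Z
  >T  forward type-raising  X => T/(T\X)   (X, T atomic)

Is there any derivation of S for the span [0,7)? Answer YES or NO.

YES

[0,7] S   <
  [0,6] S\N   <
    [0,3] N   >
      [0,2] N/(N\PP)   <
        [0,1] "ate" : PP
        [1,2] "sent" : (N/(N\PP))\PP
      [2,3] "park" : N\PP
    [3,6] (S\N)\N   <
      [3,5] PP   >
        [3,4] "slowly" : PP/S
        [4,5] "often" : S
      [5,6] "saw" : ((S\N)\N)\PP
  [6,7] "bone" : S\(S\N)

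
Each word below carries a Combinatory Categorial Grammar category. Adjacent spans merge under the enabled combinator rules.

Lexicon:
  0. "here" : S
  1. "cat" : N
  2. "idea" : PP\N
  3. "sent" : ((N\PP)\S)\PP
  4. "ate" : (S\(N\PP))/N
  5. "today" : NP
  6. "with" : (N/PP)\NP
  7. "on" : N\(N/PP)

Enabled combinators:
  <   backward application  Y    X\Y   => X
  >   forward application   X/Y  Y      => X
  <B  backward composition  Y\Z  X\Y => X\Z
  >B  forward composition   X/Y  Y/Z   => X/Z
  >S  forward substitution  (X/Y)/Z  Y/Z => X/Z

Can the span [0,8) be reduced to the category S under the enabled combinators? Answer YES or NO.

YES

[0,8] S   <
  [0,4] N\PP   <
    [0,1] "here" : S
    [1,4] (N\PP)\S   <
      [1,3] PP   <
        [1,2] "cat" : N
        [2,3] "idea" : PP\N
      [3,4] "sent" : ((N\PP)\S)\PP
  [4,8] S\(N\PP)   >
    [4,5] "ate" : (S\(N\PP))/N
    [5,8] N   <
      [5,7] N/PP   <
        [5,6] "today" : NP
        [6,7] "with" : (N/PP)\NP
      [7,8] "on" : N\(N/PP)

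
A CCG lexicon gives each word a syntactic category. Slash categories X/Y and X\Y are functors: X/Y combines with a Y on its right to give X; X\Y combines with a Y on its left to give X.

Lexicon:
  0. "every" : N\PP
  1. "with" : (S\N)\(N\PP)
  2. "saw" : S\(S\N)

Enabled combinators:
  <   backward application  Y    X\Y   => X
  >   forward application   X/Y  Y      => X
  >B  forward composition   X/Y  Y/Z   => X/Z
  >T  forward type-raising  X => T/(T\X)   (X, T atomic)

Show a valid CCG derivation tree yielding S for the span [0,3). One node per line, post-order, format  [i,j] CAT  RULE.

[0,1] N\PP  lex  "every"
[1,2] (S\N)\(N\PP)  lex  "with"
[0,2] S\N  <  k=1
[2,3] S\(S\N)  lex  "saw"
[0,3] S  <  k=2

[0,3] S   <
  [0,2] S\N   <
    [0,1] "every" : N\PP
    [1,2] "with" : (S\N)\(N\PP)
  [2,3] "saw" : S\(S\N)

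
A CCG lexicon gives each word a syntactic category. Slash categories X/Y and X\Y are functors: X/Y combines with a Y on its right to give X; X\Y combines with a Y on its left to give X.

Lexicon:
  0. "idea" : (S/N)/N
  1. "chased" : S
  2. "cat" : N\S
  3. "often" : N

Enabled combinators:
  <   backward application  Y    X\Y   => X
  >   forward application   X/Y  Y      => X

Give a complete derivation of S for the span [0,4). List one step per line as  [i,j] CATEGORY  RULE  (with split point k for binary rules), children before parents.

[0,1] (S/N)/N  lex  "idea"
[1,2] S  lex  "chased"
[2,3] N\S  lex  "cat"
[1,3] N  <  k=2
[0,3] S/N  >  k=1
[3,4] N  lex  "often"
[0,4] S  >  k=3

[0,4] S   >
  [0,3] S/N   >
    [0,1] "idea" : (S/N)/N
    [1,3] N   <
      [1,2] "chased" : S
      [2,3] "cat" : N\S
  [3,4] "often" : N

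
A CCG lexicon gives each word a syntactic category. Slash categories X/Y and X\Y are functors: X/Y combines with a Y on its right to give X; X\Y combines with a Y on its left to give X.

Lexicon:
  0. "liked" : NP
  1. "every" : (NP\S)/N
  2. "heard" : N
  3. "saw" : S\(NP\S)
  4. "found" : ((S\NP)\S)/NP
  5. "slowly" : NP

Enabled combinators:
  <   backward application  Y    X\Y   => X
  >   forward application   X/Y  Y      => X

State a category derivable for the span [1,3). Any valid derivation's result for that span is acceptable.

[0,6] S   <
  [0,1] "liked" : NP
  [1,6] S\NP   <
    [1,4] S   <
      [1,3] NP\S   >
        [1,2] "every" : (NP\S)/N
        [2,3] "heard" : N
      [3,4] "saw" : S\(NP\S)
    [4,6] (S\NP)\S   >
      [4,5] "found" : ((S\NP)\S)/NP
      [5,6] "slowly" : NP

NP\S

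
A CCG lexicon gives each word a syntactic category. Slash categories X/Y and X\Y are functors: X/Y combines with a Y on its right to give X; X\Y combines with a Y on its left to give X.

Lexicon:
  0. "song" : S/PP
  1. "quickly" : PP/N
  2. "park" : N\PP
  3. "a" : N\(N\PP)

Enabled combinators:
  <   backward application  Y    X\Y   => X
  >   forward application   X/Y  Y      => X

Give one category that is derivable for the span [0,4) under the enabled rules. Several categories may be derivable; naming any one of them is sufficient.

[0,4] S   >
  [0,1] "song" : S/PP
  [1,4] PP   >
    [1,2] "quickly" : PP/N
    [2,4] N   <
      [2,3] "park" : N\PP
      [3,4] "a" : N\(N\PP)

S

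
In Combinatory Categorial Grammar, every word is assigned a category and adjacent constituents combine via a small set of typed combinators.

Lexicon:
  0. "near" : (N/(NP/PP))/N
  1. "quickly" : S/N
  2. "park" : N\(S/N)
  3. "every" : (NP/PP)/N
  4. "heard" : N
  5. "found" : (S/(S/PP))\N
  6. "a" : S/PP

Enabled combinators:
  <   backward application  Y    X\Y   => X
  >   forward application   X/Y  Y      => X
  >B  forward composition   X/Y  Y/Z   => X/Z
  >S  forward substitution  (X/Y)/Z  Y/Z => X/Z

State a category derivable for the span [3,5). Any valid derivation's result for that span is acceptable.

NP/PP

[0,7] S   >
  [0,6] S/(S/PP)   <
    [0,5] N   >
      [0,3] N/(NP/PP)   >
        [0,1] "near" : (N/(NP/PP))/N
        [1,3] N   <
          [1,2] "quickly" : S/N
          [2,3] "park" : N\(S/N)
      [3,5] NP/PP   >
        [3,4] "every" : (NP/PP)/N
        [4,5] "heard" : N
    [5,6] "found" : (S/(S/PP))\N
  [6,7] "a" : S/PP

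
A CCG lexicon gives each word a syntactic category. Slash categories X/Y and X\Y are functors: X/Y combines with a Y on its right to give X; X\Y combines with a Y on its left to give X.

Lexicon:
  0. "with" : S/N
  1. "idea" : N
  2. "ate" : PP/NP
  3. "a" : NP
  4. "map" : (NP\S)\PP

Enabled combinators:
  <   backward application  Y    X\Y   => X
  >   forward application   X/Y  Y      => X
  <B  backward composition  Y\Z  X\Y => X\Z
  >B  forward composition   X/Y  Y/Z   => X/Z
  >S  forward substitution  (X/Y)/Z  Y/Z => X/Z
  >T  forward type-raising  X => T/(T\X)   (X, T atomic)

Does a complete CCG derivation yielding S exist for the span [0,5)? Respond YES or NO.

NO

S/N N PP/NP NP (NP\S)\PP
CKY chart[0,5] = {N/(N\NP), NP, NP/(NP\NP), PP/(PP\NP), S/(S\NP)}; S ∉ chart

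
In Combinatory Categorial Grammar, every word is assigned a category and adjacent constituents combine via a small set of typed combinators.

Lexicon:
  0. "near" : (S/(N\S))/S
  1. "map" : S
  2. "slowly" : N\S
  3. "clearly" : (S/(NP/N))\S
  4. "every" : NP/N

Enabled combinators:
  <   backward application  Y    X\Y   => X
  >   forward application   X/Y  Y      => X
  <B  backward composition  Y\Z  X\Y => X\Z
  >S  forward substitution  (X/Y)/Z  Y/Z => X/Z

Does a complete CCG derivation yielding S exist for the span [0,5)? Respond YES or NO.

YES

[0,5] S   >
  [0,4] S/(NP/N)   <
    [0,3] S   >
      [0,2] S/(N\S)   >
        [0,1] "near" : (S/(N\S))/S
        [1,2] "map" : S
      [2,3] "slowly" : N\S
    [3,4] "clearly" : (S/(NP/N))\S
  [4,5] "every" : NP/N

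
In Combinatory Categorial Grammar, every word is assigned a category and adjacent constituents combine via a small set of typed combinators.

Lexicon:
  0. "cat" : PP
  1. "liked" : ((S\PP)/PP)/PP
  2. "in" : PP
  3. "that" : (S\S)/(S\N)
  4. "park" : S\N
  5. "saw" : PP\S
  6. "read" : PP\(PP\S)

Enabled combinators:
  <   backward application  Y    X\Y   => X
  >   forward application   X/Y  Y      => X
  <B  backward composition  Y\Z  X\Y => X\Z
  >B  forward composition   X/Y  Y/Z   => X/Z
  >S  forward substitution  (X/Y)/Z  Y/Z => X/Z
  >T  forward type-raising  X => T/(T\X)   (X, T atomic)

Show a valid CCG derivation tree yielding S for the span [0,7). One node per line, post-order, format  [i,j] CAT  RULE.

[0,7] S   >
  [0,1] S/(S\PP)   >T
    [0,1] "cat" : PP
  [1,7] S\PP   >
    [1,3] (S\PP)/PP   >
      [1,2] "liked" : ((S\PP)/PP)/PP
      [2,3] "in" : PP
    [3,7] PP   <
      [3,6] PP\S   <B
        [3,5] S\S   >
          [3,4] "that" : (S\S)/(S\N)
          [4,5] "park" : S\N
        [5,6] "saw" : PP\S
      [6,7] "read" : PP\(PP\S)

[0,1] PP  lex  "cat"
[0,1] S/(S\PP)  >T
[1,2] ((S\PP)/PP)/PP  lex  "liked"
[2,3] PP  lex  "in"
[1,3] (S\PP)/PP  >  k=2
[3,4] (S\S)/(S\N)  lex  "that"
[4,5] S\N  lex  "park"
[3,5] S\S  >  k=4
[5,6] PP\S  lex  "saw"
[3,6] PP\S  <B  k=5
[6,7] PP\(PP\S)  lex  "read"
[3,7] PP  <  k=6
[1,7] S\PP  >  k=3
[0,7] S  >  k=1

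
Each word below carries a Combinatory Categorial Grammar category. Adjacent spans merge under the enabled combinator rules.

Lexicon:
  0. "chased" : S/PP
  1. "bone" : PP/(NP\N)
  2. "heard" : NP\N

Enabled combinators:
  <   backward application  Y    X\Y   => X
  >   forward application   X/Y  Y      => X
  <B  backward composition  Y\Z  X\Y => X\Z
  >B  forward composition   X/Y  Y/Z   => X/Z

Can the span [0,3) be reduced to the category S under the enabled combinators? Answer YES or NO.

YES

[0,3] S   >
  [0,1] "chased" : S/PP
  [1,3] PP   >
    [1,2] "bone" : PP/(NP\N)
    [2,3] "heard" : NP\N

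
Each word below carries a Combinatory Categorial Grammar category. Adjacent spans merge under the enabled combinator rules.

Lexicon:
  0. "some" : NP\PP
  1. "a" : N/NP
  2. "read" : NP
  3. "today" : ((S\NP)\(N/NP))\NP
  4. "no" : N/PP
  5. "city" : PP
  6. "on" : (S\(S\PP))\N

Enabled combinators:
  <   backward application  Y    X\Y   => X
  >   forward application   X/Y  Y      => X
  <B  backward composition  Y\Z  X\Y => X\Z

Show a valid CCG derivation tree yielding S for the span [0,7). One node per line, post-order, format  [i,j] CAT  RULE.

[0,1] NP\PP  lex  "some"
[1,2] N/NP  lex  "a"
[2,3] NP  lex  "read"
[3,4] ((S\NP)\(N/NP))\NP  lex  "today"
[2,4] (S\NP)\(N/NP)  <  k=3
[1,4] S\NP  <  k=2
[0,4] S\PP  <B  k=1
[4,5] N/PP  lex  "no"
[5,6] PP  lex  "city"
[4,6] N  >  k=5
[6,7] (S\(S\PP))\N  lex  "on"
[4,7] S\(S\PP)  <  k=6
[0,7] S  <  k=4

[0,7] S   <
  [0,4] S\PP   <B
    [0,1] "some" : NP\PP
    [1,4] S\NP   <
      [1,2] "a" : N/NP
      [2,4] (S\NP)\(N/NP)   <
        [2,3] "read" : NP
        [3,4] "today" : ((S\NP)\(N/NP))\NP
  [4,7] S\(S\PP)   <
    [4,6] N   >
      [4,5] "no" : N/PP
      [5,6] "city" : PP
    [6,7] "on" : (S\(S\PP))\N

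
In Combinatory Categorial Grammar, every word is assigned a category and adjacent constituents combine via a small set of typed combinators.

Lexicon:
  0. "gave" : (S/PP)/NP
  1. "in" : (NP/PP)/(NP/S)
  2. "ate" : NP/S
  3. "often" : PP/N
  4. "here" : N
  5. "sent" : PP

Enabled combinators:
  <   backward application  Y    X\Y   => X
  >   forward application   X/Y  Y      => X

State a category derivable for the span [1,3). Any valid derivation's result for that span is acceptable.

[0,6] S   >
  [0,5] S/PP   >
    [0,1] "gave" : (S/PP)/NP
    [1,5] NP   >
      [1,3] NP/PP   >
        [1,2] "in" : (NP/PP)/(NP/S)
        [2,3] "ate" : NP/S
      [3,5] PP   >
        [3,4] "often" : PP/N
        [4,5] "here" : N
  [5,6] "sent" : PP

NP/PP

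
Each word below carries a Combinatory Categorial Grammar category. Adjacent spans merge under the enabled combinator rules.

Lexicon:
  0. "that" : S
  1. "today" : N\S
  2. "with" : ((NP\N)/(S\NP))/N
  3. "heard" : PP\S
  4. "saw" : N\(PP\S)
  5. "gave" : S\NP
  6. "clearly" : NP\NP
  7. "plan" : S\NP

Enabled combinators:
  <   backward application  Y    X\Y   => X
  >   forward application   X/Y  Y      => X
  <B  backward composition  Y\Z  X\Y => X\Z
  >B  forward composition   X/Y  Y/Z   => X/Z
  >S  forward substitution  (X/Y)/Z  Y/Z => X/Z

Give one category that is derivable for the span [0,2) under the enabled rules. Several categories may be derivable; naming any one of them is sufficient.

N

[0,8] S   <
  [0,7] NP   <
    [0,2] N   <
      [0,1] "that" : S
      [1,2] "today" : N\S
    [2,7] NP\N   <B
      [2,6] NP\N   >
        [2,5] (NP\N)/(S\NP)   >
          [2,3] "with" : ((NP\N)/(S\NP))/N
          [3,5] N   <
            [3,4] "heard" : PP\S
            [4,5] "saw" : N\(PP\S)
        [5,6] "gave" : S\NP
      [6,7] "clearly" : NP\NP
  [7,8] "plan" : S\NP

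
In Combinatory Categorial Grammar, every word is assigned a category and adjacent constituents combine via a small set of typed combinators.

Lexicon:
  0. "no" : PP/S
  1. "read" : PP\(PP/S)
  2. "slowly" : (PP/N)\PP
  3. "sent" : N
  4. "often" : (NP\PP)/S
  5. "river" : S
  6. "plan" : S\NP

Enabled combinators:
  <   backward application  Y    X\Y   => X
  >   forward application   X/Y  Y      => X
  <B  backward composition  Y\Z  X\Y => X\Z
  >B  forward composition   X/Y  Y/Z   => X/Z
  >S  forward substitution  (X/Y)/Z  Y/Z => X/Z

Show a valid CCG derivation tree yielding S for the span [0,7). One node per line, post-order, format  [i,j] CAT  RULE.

[0,7] S   <
  [0,4] PP   >
    [0,3] PP/N   <
      [0,2] PP   <
        [0,1] "no" : PP/S
        [1,2] "read" : PP\(PP/S)
      [2,3] "slowly" : (PP/N)\PP
    [3,4] "sent" : N
  [4,7] S\PP   <B
    [4,6] NP\PP   >
      [4,5] "often" : (NP\PP)/S
      [5,6] "river" : S
    [6,7] "plan" : S\NP

[0,1] PP/S  lex  "no"
[1,2] PP\(PP/S)  lex  "read"
[0,2] PP  <  k=1
[2,3] (PP/N)\PP  lex  "slowly"
[0,3] PP/N  <  k=2
[3,4] N  lex  "sent"
[0,4] PP  >  k=3
[4,5] (NP\PP)/S  lex  "often"
[5,6] S  lex  "river"
[4,6] NP\PP  >  k=5
[6,7] S\NP  lex  "plan"
[4,7] S\PP  <B  k=6
[0,7] S  <  k=4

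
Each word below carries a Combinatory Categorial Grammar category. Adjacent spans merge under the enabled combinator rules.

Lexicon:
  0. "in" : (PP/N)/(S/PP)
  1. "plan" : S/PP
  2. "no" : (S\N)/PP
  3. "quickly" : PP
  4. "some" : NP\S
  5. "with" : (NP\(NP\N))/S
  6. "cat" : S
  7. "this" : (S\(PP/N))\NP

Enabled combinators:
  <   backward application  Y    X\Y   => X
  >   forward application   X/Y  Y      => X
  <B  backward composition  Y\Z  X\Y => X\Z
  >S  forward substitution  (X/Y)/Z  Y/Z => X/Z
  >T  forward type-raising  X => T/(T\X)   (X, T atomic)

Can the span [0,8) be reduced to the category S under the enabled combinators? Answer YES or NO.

YES

[0,8] S   <
  [0,2] PP/N   >
    [0,1] "in" : (PP/N)/(S/PP)
    [1,2] "plan" : S/PP
  [2,8] S\(PP/N)   <
    [2,7] NP   <
      [2,5] NP\N   <B
        [2,4] S\N   >
          [2,3] "no" : (S\N)/PP
          [3,4] "quickly" : PP
        [4,5] "some" : NP\S
      [5,7] NP\(NP\N)   >
        [5,6] "with" : (NP\(NP\N))/S
        [6,7] "cat" : S
    [7,8] "this" : (S\(PP/N))\NP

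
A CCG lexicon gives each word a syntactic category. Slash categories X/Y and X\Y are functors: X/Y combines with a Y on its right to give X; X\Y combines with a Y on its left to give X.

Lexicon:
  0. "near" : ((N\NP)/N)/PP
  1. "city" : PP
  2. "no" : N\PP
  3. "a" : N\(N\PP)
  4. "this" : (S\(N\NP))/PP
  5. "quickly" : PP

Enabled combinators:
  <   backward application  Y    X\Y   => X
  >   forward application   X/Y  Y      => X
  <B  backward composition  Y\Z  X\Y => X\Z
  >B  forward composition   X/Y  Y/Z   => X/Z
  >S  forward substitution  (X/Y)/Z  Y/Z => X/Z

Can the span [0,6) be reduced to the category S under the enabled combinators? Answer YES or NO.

YES

[0,6] S   <
  [0,4] N\NP   >
    [0,2] (N\NP)/N   >
      [0,1] "near" : ((N\NP)/N)/PP
      [1,2] "city" : PP
    [2,4] N   <
      [2,3] "no" : N\PP
      [3,4] "a" : N\(N\PP)
  [4,6] S\(N\NP)   >
    [4,5] "this" : (S\(N\NP))/PP
    [5,6] "quickly" : PP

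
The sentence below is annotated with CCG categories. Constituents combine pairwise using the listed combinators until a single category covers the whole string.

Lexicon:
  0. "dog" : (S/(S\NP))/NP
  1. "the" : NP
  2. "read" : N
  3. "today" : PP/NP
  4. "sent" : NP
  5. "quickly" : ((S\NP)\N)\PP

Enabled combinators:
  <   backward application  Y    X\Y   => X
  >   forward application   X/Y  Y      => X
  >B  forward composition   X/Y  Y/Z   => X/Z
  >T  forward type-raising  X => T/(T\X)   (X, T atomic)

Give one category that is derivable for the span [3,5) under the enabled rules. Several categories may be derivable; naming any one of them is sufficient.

PP

[0,6] S   >
  [0,2] S/(S\NP)   >
    [0,1] "dog" : (S/(S\NP))/NP
    [1,2] "the" : NP
  [2,6] S\NP   <
    [2,3] "read" : N
    [3,6] (S\NP)\N   <
      [3,5] PP   >
        [3,4] "today" : PP/NP
        [4,5] "sent" : NP
      [5,6] "quickly" : ((S\NP)\N)\PP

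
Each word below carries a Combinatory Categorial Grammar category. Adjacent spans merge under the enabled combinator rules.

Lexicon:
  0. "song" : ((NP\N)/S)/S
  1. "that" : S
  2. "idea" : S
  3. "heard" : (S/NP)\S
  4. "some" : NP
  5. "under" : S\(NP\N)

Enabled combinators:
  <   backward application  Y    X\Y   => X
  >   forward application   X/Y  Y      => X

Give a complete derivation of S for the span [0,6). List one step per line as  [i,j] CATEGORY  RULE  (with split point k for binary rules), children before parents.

[0,1] ((NP\N)/S)/S  lex  "song"
[1,2] S  lex  "that"
[0,2] (NP\N)/S  >  k=1
[2,3] S  lex  "idea"
[3,4] (S/NP)\S  lex  "heard"
[2,4] S/NP  <  k=3
[4,5] NP  lex  "some"
[2,5] S  >  k=4
[0,5] NP\N  >  k=2
[5,6] S\(NP\N)  lex  "under"
[0,6] S  <  k=5

[0,6] S   <
  [0,5] NP\N   >
    [0,2] (NP\N)/S   >
      [0,1] "song" : ((NP\N)/S)/S
      [1,2] "that" : S
    [2,5] S   >
      [2,4] S/NP   <
        [2,3] "idea" : S
        [3,4] "heard" : (S/NP)\S
      [4,5] "some" : NP
  [5,6] "under" : S\(NP\N)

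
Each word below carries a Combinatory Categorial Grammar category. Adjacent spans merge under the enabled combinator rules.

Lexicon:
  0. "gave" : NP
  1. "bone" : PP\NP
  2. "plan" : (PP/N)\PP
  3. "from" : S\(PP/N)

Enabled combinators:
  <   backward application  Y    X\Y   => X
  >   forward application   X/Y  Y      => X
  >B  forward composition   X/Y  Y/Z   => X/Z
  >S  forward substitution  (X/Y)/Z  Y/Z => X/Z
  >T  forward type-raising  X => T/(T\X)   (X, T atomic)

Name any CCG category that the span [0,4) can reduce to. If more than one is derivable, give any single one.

[0,4] S   <
  [0,3] PP/N   <
    [0,2] PP   >
      [0,1] PP/(PP\NP)   >T
        [0,1] "gave" : NP
      [1,2] "bone" : PP\NP
    [2,3] "plan" : (PP/N)\PP
  [3,4] "from" : S\(PP/N)

S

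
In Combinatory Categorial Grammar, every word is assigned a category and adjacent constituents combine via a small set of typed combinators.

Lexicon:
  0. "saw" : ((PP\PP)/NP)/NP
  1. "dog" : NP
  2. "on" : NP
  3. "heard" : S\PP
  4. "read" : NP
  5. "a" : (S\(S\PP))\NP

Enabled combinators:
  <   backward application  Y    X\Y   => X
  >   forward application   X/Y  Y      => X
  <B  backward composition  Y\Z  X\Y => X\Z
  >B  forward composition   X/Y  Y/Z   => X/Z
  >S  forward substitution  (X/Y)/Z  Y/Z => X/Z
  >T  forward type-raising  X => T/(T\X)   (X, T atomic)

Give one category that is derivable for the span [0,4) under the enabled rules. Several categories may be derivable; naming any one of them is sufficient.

[0,6] S   <
  [0,4] S\PP   <B
    [0,3] PP\PP   >
      [0,2] (PP\PP)/NP   >
        [0,1] "saw" : ((PP\PP)/NP)/NP
        [1,2] "dog" : NP
      [2,3] "on" : NP
    [3,4] "heard" : S\PP
  [4,6] S\(S\PP)   <
    [4,5] "read" : NP
    [5,6] "a" : (S\(S\PP))\NP

S\PP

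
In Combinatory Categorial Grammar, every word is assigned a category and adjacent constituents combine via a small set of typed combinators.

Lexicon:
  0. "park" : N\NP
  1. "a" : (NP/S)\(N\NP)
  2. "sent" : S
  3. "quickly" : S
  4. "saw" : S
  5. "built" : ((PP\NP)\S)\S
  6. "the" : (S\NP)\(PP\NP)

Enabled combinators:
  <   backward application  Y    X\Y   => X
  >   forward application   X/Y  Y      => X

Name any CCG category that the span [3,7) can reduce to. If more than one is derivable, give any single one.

S\NP

[0,7] S   <
  [0,3] NP   >
    [0,2] NP/S   <
      [0,1] "park" : N\NP
      [1,2] "a" : (NP/S)\(N\NP)
    [2,3] "sent" : S
  [3,7] S\NP   <
    [3,6] PP\NP   <
      [3,4] "quickly" : S
      [4,6] (PP\NP)\S   <
        [4,5] "saw" : S
        [5,6] "built" : ((PP\NP)\S)\S
    [6,7] "the" : (S\NP)\(PP\NP)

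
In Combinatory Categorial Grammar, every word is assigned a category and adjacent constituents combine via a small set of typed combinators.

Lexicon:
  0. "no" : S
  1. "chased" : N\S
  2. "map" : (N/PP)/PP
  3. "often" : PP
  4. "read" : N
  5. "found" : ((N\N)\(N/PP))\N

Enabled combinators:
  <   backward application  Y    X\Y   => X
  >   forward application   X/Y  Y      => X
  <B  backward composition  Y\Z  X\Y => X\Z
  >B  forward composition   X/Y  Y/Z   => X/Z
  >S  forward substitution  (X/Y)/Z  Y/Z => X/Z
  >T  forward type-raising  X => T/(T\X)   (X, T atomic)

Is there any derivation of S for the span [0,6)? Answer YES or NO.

S N\S (N/PP)/PP PP N ((N\N)\(N/PP))\N
CKY chart[0,6] = {N, N/(N\N), NP/(NP\N), PP/(PP\N), S/(S\N)}; S ∉ chart

NO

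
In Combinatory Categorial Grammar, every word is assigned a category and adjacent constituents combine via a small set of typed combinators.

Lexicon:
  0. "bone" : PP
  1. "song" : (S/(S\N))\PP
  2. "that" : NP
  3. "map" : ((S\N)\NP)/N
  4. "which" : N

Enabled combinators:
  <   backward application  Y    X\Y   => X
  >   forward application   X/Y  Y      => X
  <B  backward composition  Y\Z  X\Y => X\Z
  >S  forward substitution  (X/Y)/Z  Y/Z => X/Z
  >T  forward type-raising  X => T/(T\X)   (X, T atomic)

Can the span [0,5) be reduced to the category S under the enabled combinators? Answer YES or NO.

YES

[0,5] S   >
  [0,2] S/(S\N)   <
    [0,1] "bone" : PP
    [1,2] "song" : (S/(S\N))\PP
  [2,5] S\N   <
    [2,3] "that" : NP
    [3,5] (S\N)\NP   >
      [3,4] "map" : ((S\N)\NP)/N
      [4,5] "which" : N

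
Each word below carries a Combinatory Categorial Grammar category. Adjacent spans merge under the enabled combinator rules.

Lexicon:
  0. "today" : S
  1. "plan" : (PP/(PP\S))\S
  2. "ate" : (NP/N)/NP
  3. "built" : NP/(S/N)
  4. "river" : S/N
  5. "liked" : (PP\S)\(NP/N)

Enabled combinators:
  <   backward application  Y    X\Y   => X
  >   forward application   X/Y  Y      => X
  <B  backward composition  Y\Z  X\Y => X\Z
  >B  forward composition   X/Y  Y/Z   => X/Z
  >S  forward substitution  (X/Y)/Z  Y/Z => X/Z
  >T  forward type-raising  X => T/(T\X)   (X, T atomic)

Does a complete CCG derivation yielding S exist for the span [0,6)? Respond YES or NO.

S (PP/(PP\S))\S (NP/N)/NP NP/(S/N) S/N (PP\S)\(NP/N)
CKY chart[0,6] = {N/(N\PP), NP/(NP\PP), PP, PP/(PP\PP), S/(S\PP)}; S ∉ chart

NO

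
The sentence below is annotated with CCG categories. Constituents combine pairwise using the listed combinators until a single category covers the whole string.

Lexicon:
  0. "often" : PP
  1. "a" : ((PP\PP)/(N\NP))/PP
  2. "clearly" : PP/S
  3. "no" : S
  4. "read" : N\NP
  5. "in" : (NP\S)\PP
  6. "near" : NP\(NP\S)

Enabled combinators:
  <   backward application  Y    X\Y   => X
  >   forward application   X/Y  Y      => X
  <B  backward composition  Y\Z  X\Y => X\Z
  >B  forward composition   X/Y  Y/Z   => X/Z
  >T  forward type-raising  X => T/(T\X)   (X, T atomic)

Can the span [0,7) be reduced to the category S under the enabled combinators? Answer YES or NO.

NO

PP ((PP\PP)/(N\NP))/PP PP/S S N\NP (NP\S)\PP NP\(NP\S)
CKY chart[0,7] = {N/(N\NP), NP, NP/(NP\NP), PP/(PP\NP), S/(S\NP)}; S ∉ chart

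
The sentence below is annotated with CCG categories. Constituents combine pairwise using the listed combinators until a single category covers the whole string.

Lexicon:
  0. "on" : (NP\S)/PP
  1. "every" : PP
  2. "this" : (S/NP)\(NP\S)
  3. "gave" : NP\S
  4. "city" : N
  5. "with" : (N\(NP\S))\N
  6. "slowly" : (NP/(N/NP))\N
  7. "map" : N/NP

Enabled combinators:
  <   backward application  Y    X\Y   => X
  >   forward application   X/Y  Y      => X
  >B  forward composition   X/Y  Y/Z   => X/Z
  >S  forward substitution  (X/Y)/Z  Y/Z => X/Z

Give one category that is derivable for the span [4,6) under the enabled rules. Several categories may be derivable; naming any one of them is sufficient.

N\(NP\S)

[0,8] S   >
  [0,3] S/NP   <
    [0,2] NP\S   >
      [0,1] "on" : (NP\S)/PP
      [1,2] "every" : PP
    [2,3] "this" : (S/NP)\(NP\S)
  [3,8] NP   >
    [3,7] NP/(N/NP)   <
      [3,6] N   <
        [3,4] "gave" : NP\S
        [4,6] N\(NP\S)   <
          [4,5] "city" : N
          [5,6] "with" : (N\(NP\S))\N
      [6,7] "slowly" : (NP/(N/NP))\N
    [7,8] "map" : N/NP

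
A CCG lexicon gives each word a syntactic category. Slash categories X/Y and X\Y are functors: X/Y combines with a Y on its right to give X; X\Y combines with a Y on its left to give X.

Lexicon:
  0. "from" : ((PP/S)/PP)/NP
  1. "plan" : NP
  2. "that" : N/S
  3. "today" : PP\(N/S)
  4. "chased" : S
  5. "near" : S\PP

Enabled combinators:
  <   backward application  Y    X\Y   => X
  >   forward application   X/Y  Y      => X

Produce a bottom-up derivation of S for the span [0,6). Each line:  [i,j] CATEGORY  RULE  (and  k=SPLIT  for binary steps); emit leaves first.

[0,6] S   <
  [0,5] PP   >
    [0,4] PP/S   >
      [0,2] (PP/S)/PP   >
        [0,1] "from" : ((PP/S)/PP)/NP
        [1,2] "plan" : NP
      [2,4] PP   <
        [2,3] "that" : N/S
        [3,4] "today" : PP\(N/S)
    [4,5] "chased" : S
  [5,6] "near" : S\PP

[0,1] ((PP/S)/PP)/NP  lex  "from"
[1,2] NP  lex  "plan"
[0,2] (PP/S)/PP  >  k=1
[2,3] N/S  lex  "that"
[3,4] PP\(N/S)  lex  "today"
[2,4] PP  <  k=3
[0,4] PP/S  >  k=2
[4,5] S  lex  "chased"
[0,5] PP  >  k=4
[5,6] S\PP  lex  "near"
[0,6] S  <  k=5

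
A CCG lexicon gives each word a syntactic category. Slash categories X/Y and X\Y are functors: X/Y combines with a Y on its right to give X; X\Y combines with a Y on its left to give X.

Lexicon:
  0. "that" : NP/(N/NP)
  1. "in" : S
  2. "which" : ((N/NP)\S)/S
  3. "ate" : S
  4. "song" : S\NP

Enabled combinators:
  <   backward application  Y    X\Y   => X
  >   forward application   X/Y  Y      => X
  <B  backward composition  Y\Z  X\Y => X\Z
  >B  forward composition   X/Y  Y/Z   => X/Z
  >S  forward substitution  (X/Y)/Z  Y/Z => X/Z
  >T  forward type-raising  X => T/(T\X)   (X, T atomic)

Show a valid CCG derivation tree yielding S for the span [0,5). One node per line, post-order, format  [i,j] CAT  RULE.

[0,5] S   <
  [0,4] NP   >
    [0,1] "that" : NP/(N/NP)
    [1,4] N/NP   <
      [1,2] "in" : S
      [2,4] (N/NP)\S   >
        [2,3] "which" : ((N/NP)\S)/S
        [3,4] "ate" : S
  [4,5] "song" : S\NP

[0,1] NP/(N/NP)  lex  "that"
[1,2] S  lex  "in"
[2,3] ((N/NP)\S)/S  lex  "which"
[3,4] S  lex  "ate"
[2,4] (N/NP)\S  >  k=3
[1,4] N/NP  <  k=2
[0,4] NP  >  k=1
[4,5] S\NP  lex  "song"
[0,5] S  <  k=4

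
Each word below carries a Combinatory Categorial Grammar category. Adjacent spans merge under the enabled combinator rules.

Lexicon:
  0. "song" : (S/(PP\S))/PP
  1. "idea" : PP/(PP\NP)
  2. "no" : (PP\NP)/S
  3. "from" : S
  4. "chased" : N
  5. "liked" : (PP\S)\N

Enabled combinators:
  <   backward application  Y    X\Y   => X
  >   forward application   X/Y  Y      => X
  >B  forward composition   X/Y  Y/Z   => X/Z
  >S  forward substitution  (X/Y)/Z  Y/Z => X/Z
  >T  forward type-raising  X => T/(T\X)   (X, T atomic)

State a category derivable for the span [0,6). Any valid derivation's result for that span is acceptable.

S

[0,6] S   >
  [0,4] S/(PP\S)   >
    [0,1] "song" : (S/(PP\S))/PP
    [1,4] PP   >
      [1,2] "idea" : PP/(PP\NP)
      [2,4] PP\NP   >
        [2,3] "no" : (PP\NP)/S
        [3,4] "from" : S
  [4,6] PP\S   <
    [4,5] "chased" : N
    [5,6] "liked" : (PP\S)\N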